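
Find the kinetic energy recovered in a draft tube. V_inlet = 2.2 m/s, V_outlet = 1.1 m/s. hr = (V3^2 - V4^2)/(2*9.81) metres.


hr = (2.2^2 - 1.1^2) / (2*9.81) = 0.1850 m


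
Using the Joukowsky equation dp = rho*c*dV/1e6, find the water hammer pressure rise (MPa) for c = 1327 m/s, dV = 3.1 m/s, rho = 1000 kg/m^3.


dp = 1000 * 1327 * 3.1 / 1e6 = 4.1137 MPa


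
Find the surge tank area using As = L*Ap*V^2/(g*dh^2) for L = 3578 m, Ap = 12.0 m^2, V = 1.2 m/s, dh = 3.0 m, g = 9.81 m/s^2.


As = 3578 * 12.0 * 1.2^2 / (9.81 * 3.0^2) = 700.2813 m^2


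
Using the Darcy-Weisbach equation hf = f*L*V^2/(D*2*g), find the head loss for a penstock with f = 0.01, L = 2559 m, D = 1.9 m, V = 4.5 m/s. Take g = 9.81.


hf = 0.01 * 2559 * 4.5^2 / (1.9 * 2 * 9.81) = 13.9009 m


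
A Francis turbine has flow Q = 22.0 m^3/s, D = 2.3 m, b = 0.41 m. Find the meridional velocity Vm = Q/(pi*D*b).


Vm = 22.0 / (pi * 2.3 * 0.41) = 7.4261 m/s


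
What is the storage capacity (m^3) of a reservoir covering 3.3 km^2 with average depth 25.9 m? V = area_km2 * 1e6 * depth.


V = 3.3 * 1e6 * 25.9 = 8.5470e+07 m^3


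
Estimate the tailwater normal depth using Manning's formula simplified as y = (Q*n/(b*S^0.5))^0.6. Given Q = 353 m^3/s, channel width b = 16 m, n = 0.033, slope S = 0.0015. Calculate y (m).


y = (353 * 0.033 / (16 * 0.0015^0.5))^0.6 = 5.8140 m


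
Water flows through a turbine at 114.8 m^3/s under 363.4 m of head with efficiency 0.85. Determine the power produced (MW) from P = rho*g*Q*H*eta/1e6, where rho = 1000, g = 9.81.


P = 1000 * 9.81 * 114.8 * 363.4 * 0.85 / 1e6 = 347.8682 MW


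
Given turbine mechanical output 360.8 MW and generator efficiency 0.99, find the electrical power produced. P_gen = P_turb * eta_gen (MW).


P_gen = 360.8 * 0.99 = 357.1920 MW


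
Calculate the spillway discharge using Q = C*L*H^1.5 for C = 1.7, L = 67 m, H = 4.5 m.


Q = 1.7 * 67 * 4.5^1.5 = 1087.2827 m^3/s


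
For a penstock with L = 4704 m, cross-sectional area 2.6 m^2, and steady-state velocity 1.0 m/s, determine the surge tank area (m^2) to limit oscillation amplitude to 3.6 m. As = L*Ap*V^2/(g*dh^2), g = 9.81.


As = 4704 * 2.6 * 1.0^2 / (9.81 * 3.6^2) = 96.1981 m^2


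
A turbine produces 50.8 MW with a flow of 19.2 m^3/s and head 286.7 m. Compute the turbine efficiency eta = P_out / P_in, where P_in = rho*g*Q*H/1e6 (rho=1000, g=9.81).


P_in = 1000 * 9.81 * 19.2 * 286.7 / 1e6 = 54.0005 MW
eta = 50.8 / 54.0005 = 0.9407


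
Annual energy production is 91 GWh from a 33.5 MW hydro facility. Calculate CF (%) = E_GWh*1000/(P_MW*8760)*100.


CF = 91 * 1000 / (33.5 * 8760) * 100 = 31.0093 %


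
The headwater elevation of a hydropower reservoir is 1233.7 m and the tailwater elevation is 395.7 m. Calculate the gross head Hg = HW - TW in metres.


Hg = 1233.7 - 395.7 = 838.0000 m


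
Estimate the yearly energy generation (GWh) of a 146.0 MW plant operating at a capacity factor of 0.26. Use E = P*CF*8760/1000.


E = 146.0 * 0.26 * 8760 / 1000 = 332.5296 GWh


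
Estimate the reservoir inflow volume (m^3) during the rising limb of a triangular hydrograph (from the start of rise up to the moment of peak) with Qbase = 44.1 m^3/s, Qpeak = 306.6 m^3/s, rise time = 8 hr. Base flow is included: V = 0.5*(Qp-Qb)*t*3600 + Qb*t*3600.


V = 0.5*(306.6 - 44.1)*8*3600 + 44.1*8*3600 = 5.0501e+06 m^3


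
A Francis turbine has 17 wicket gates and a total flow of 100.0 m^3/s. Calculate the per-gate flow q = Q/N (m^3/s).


q = 100.0 / 17 = 5.8824 m^3/s


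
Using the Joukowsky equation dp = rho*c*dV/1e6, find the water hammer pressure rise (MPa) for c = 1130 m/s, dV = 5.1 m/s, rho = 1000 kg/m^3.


dp = 1000 * 1130 * 5.1 / 1e6 = 5.7630 MPa


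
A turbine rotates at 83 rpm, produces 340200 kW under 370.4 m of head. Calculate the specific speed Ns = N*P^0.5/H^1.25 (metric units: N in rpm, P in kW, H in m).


Ns = 83 * 340200^0.5 / 370.4^1.25 = 29.7925


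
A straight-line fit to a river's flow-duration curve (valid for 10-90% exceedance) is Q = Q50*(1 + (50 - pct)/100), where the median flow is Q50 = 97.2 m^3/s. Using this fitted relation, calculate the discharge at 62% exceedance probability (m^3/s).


Q = 97.2 * (1 + (50 - 62)/100) = 85.5360 m^3/s


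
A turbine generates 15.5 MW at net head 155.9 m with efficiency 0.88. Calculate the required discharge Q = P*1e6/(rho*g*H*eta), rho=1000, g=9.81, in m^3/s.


Q = 15.5 * 1e6 / (1000 * 9.81 * 155.9 * 0.88) = 11.5169 m^3/s


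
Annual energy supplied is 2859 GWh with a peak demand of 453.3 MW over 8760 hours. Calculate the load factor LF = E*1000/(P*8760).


LF = 2859 * 1000 / (453.3 * 8760) = 0.7200


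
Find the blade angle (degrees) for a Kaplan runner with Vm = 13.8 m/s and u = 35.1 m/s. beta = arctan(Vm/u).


beta = arctan(13.8 / 35.1) = 21.4629 degrees


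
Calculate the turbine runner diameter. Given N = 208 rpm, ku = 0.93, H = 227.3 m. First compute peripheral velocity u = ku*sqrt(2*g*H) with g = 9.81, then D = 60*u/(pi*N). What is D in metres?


u = 0.93 * sqrt(2*9.81*227.3) = 62.1058 m/s
D = 60 * 62.1058 / (pi * 208) = 5.7026 m


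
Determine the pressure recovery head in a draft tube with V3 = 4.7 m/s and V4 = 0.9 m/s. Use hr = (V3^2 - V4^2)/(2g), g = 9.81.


hr = (4.7^2 - 0.9^2) / (2*9.81) = 1.0846 m


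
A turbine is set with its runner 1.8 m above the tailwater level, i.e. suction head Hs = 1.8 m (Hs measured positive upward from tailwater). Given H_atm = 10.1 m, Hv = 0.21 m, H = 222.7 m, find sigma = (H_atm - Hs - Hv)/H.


sigma = (10.1 - 1.8 - 0.21) / 222.7 = 0.0363


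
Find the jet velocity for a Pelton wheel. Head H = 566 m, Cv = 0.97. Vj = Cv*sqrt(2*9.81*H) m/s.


Vj = 0.97 * sqrt(2*9.81*566) = 102.2185 m/s


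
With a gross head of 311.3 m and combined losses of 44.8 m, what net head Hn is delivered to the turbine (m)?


Hn = 311.3 - 44.8 = 266.5000 m


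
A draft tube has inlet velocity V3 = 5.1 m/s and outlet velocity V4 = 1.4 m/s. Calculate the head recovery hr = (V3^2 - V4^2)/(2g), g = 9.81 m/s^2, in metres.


hr = (5.1^2 - 1.4^2) / (2*9.81) = 1.2258 m


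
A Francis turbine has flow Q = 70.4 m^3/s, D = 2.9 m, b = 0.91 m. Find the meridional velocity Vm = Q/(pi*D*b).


Vm = 70.4 / (pi * 2.9 * 0.91) = 8.4915 m/s


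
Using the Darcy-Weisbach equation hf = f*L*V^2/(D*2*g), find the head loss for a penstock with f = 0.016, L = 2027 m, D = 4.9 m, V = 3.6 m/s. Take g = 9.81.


hf = 0.016 * 2027 * 3.6^2 / (4.9 * 2 * 9.81) = 4.3720 m


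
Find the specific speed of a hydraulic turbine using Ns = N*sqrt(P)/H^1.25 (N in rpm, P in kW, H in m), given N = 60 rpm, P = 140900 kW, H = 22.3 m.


Ns = 60 * 140900^0.5 / 22.3^1.25 = 464.7567


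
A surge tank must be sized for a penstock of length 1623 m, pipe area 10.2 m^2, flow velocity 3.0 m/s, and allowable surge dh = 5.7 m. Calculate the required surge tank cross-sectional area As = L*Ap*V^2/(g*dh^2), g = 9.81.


As = 1623 * 10.2 * 3.0^2 / (9.81 * 5.7^2) = 467.4579 m^2


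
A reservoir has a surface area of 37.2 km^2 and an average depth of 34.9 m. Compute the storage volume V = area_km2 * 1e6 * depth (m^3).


V = 37.2 * 1e6 * 34.9 = 1.2983e+09 m^3


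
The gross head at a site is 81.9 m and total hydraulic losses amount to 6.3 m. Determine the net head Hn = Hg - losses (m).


Hn = 81.9 - 6.3 = 75.6000 m


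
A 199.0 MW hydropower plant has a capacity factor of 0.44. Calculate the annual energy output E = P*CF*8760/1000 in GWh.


E = 199.0 * 0.44 * 8760 / 1000 = 767.0256 GWh


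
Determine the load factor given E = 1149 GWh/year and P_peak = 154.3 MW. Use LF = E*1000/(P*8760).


LF = 1149 * 1000 / (154.3 * 8760) = 0.8501


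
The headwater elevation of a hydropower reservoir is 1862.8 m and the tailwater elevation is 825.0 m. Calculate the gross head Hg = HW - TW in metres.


Hg = 1862.8 - 825.0 = 1037.8000 m


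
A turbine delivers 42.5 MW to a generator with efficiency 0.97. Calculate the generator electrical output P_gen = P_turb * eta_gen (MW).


P_gen = 42.5 * 0.97 = 41.2250 MW


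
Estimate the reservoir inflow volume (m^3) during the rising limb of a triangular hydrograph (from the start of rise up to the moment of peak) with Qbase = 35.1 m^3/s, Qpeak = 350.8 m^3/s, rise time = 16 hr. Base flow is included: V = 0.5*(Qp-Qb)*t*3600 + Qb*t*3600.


V = 0.5*(350.8 - 35.1)*16*3600 + 35.1*16*3600 = 1.1114e+07 m^3


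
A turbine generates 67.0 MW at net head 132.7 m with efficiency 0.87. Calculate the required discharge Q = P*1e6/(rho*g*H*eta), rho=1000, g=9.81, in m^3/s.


Q = 67.0 * 1e6 / (1000 * 9.81 * 132.7 * 0.87) = 59.1583 m^3/s


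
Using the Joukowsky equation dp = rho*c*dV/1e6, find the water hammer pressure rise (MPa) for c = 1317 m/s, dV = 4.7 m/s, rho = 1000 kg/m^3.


dp = 1000 * 1317 * 4.7 / 1e6 = 6.1899 MPa


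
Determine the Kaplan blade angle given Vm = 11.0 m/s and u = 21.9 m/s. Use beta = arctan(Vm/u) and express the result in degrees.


beta = arctan(11.0 / 21.9) = 26.6696 degrees


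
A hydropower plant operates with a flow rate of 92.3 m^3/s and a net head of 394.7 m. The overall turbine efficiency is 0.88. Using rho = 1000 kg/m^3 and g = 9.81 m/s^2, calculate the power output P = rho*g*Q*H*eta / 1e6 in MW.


P = 1000 * 9.81 * 92.3 * 394.7 * 0.88 / 1e6 = 314.4999 MW


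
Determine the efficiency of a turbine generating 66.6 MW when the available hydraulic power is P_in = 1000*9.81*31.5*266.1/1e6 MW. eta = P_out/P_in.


P_in = 1000 * 9.81 * 31.5 * 266.1 / 1e6 = 82.2289 MW
eta = 66.6 / 82.2289 = 0.8099


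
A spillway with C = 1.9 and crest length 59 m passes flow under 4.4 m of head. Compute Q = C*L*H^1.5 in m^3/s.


Q = 1.9 * 59 * 4.4^1.5 = 1034.6290 m^3/s


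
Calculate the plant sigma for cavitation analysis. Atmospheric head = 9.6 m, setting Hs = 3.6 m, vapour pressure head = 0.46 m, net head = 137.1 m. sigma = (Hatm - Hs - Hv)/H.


sigma = (9.6 - 3.6 - 0.46) / 137.1 = 0.0404


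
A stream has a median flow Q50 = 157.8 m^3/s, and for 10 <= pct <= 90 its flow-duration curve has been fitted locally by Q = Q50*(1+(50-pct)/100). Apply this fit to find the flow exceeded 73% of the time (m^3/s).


Q = 157.8 * (1 + (50 - 73)/100) = 121.5060 m^3/s


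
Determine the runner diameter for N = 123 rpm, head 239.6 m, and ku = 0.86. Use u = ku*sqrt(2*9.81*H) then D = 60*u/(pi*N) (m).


u = 0.86 * sqrt(2*9.81*239.6) = 58.9646 m/s
D = 60 * 58.9646 / (pi * 123) = 9.1556 m


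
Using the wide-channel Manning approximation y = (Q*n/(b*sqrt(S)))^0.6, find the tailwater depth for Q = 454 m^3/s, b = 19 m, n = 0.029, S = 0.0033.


y = (454 * 0.029 / (19 * 0.0033^0.5))^0.6 = 4.4552 m


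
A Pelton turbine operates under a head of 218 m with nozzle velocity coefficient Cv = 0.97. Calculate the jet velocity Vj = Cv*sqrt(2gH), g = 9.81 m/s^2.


Vj = 0.97 * sqrt(2*9.81*218) = 63.4380 m/s


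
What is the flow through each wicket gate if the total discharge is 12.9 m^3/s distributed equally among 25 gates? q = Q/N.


q = 12.9 / 25 = 0.5160 m^3/s


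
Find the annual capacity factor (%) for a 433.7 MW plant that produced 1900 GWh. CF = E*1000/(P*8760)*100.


CF = 1900 * 1000 / (433.7 * 8760) * 100 = 50.0104 %


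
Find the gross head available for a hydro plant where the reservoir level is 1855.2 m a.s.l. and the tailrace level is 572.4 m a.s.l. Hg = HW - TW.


Hg = 1855.2 - 572.4 = 1282.8000 m


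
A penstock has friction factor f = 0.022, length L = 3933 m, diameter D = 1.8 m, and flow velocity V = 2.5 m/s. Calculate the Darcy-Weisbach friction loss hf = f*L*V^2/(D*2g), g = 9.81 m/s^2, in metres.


hf = 0.022 * 3933 * 2.5^2 / (1.8 * 2 * 9.81) = 15.3128 m


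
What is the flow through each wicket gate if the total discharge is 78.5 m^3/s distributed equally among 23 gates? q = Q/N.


q = 78.5 / 23 = 3.4130 m^3/s


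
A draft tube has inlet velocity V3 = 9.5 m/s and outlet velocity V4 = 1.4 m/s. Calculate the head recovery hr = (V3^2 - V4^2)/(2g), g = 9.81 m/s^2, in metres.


hr = (9.5^2 - 1.4^2) / (2*9.81) = 4.5000 m


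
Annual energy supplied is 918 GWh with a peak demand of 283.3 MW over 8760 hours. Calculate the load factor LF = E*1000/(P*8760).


LF = 918 * 1000 / (283.3 * 8760) = 0.3699


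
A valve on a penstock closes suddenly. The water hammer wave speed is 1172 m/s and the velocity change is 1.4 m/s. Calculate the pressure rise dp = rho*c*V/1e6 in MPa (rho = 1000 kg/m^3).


dp = 1000 * 1172 * 1.4 / 1e6 = 1.6408 MPa


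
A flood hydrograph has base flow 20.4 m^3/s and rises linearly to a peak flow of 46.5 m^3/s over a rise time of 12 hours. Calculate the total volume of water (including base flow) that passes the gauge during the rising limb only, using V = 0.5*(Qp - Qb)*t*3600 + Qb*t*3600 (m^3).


V = 0.5*(46.5 - 20.4)*12*3600 + 20.4*12*3600 = 1.4450e+06 m^3


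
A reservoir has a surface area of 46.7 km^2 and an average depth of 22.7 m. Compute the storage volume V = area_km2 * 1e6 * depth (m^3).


V = 46.7 * 1e6 * 22.7 = 1.0601e+09 m^3


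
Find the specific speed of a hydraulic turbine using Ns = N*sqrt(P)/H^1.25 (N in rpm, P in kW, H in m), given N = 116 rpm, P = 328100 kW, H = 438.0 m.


Ns = 116 * 328100^0.5 / 438.0^1.25 = 33.1603


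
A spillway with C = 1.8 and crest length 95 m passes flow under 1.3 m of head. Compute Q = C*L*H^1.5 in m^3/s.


Q = 1.8 * 95 * 1.3^1.5 = 253.4610 m^3/s


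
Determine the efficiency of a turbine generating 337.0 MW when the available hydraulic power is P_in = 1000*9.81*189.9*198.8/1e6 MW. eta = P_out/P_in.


P_in = 1000 * 9.81 * 189.9 * 198.8 / 1e6 = 370.3483 MW
eta = 337.0 / 370.3483 = 0.9100


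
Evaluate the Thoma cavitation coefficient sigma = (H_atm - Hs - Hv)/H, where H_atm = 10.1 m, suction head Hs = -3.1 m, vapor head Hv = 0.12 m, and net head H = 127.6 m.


sigma = (10.1 - (-3.1) - 0.12) / 127.6 = 0.1025


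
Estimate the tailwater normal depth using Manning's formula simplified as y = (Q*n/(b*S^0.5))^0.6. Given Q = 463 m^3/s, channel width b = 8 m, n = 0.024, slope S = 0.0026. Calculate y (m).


y = (463 * 0.024 / (8 * 0.0026^0.5))^0.6 = 7.2632 m


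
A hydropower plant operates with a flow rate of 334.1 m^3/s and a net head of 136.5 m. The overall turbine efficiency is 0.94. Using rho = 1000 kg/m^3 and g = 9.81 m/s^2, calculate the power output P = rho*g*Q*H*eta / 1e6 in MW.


P = 1000 * 9.81 * 334.1 * 136.5 * 0.94 / 1e6 = 420.5387 MW


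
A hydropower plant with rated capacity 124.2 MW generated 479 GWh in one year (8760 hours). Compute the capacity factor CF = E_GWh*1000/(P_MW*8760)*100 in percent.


CF = 479 * 1000 / (124.2 * 8760) * 100 = 44.0261 %


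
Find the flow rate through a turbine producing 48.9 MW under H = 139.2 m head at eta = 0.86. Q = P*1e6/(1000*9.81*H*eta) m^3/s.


Q = 48.9 * 1e6 / (1000 * 9.81 * 139.2 * 0.86) = 41.6392 m^3/s


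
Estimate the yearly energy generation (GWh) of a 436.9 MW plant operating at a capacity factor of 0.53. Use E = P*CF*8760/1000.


E = 436.9 * 0.53 * 8760 / 1000 = 2028.4393 GWh


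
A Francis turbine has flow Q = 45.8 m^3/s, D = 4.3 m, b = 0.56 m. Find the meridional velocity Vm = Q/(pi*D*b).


Vm = 45.8 / (pi * 4.3 * 0.56) = 6.0542 m/s


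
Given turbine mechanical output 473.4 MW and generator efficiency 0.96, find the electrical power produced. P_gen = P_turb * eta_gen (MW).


P_gen = 473.4 * 0.96 = 454.4640 MW


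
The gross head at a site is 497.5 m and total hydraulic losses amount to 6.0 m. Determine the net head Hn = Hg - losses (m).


Hn = 497.5 - 6.0 = 491.5000 m


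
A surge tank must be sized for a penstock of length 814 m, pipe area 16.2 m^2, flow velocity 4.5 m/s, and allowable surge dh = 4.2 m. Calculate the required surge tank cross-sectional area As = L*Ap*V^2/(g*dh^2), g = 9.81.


As = 814 * 16.2 * 4.5^2 / (9.81 * 4.2^2) = 1543.1099 m^2


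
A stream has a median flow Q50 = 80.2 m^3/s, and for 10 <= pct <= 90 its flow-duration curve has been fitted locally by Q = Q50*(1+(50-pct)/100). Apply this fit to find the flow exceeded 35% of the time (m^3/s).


Q = 80.2 * (1 + (50 - 35)/100) = 92.2300 m^3/s


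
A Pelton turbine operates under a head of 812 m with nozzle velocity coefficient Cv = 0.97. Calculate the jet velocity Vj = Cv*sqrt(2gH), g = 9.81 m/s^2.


Vj = 0.97 * sqrt(2*9.81*812) = 122.4332 m/s


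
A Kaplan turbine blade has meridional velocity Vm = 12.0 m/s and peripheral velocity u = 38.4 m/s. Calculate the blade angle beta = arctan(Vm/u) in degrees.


beta = arctan(12.0 / 38.4) = 17.3540 degrees


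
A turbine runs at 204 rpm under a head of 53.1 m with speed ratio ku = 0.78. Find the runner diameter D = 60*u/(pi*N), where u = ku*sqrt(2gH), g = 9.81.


u = 0.78 * sqrt(2*9.81*53.1) = 25.1763 m/s
D = 60 * 25.1763 / (pi * 204) = 2.3570 m


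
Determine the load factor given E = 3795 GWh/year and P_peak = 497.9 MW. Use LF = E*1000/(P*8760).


LF = 3795 * 1000 / (497.9 * 8760) = 0.8701


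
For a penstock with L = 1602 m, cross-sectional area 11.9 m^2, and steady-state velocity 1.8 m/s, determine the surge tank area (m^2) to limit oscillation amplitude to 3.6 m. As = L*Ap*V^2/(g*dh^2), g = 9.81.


As = 1602 * 11.9 * 1.8^2 / (9.81 * 3.6^2) = 485.8257 m^2


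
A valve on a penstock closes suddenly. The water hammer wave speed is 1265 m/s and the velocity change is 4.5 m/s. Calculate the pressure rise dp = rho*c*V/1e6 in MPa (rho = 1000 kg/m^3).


dp = 1000 * 1265 * 4.5 / 1e6 = 5.6925 MPa


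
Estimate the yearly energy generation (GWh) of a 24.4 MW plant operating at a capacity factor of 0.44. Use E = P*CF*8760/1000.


E = 24.4 * 0.44 * 8760 / 1000 = 94.0474 GWh


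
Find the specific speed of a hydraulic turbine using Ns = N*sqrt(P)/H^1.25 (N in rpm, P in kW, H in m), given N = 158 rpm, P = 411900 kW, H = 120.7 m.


Ns = 158 * 411900^0.5 / 120.7^1.25 = 253.4655


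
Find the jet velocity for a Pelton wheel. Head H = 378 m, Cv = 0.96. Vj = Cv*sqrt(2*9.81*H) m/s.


Vj = 0.96 * sqrt(2*9.81*378) = 82.6736 m/s


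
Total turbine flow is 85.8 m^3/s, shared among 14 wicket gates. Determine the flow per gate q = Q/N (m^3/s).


q = 85.8 / 14 = 6.1286 m^3/s


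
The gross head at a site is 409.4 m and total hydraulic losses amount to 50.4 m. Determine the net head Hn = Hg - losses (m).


Hn = 409.4 - 50.4 = 359.0000 m


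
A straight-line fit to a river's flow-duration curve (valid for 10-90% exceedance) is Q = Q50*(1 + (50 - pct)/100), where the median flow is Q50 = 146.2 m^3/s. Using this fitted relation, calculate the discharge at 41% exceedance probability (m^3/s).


Q = 146.2 * (1 + (50 - 41)/100) = 159.3580 m^3/s


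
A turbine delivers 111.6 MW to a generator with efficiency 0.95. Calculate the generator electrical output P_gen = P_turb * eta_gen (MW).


P_gen = 111.6 * 0.95 = 106.0200 MW


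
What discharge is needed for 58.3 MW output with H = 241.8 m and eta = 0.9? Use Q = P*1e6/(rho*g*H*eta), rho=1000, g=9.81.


Q = 58.3 * 1e6 / (1000 * 9.81 * 241.8 * 0.9) = 27.3087 m^3/s


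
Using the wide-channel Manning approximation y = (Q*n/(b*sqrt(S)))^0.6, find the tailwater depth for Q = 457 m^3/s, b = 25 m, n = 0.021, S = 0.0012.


y = (457 * 0.021 / (25 * 0.0012^0.5))^0.6 = 4.2341 m


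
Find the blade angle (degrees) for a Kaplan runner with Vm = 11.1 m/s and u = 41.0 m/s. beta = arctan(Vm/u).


beta = arctan(11.1 / 41.0) = 15.1486 degrees


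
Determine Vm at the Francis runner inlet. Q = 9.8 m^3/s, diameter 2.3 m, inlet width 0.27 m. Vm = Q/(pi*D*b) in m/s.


Vm = 9.8 / (pi * 2.3 * 0.27) = 5.0232 m/s


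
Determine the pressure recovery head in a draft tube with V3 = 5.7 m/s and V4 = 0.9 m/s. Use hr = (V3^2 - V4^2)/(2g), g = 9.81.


hr = (5.7^2 - 0.9^2) / (2*9.81) = 1.6147 m


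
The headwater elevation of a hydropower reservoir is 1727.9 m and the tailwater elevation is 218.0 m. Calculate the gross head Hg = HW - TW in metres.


Hg = 1727.9 - 218.0 = 1509.9000 m


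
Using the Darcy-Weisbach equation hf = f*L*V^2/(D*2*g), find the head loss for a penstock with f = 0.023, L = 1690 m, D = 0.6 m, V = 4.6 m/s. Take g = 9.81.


hf = 0.023 * 1690 * 4.6^2 / (0.6 * 2 * 9.81) = 69.8683 m


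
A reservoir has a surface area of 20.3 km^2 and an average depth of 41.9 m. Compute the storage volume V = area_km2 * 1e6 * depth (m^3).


V = 20.3 * 1e6 * 41.9 = 8.5057e+08 m^3


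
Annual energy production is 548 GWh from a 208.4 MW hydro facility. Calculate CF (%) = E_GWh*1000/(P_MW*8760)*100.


CF = 548 * 1000 / (208.4 * 8760) * 100 = 30.0178 %


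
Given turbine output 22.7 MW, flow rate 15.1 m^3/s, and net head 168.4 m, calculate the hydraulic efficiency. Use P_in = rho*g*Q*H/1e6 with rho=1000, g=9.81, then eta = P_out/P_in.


P_in = 1000 * 9.81 * 15.1 * 168.4 / 1e6 = 24.9453 MW
eta = 22.7 / 24.9453 = 0.9100


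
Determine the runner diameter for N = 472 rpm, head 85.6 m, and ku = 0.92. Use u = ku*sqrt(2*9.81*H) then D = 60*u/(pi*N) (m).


u = 0.92 * sqrt(2*9.81*85.6) = 37.7029 m/s
D = 60 * 37.7029 / (pi * 472) = 1.5256 m


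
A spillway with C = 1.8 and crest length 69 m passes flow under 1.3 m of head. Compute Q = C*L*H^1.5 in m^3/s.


Q = 1.8 * 69 * 1.3^1.5 = 184.0927 m^3/s


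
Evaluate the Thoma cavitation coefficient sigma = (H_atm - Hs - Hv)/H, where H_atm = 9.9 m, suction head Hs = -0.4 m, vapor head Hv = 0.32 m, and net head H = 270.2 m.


sigma = (9.9 - (-0.4) - 0.32) / 270.2 = 0.0369


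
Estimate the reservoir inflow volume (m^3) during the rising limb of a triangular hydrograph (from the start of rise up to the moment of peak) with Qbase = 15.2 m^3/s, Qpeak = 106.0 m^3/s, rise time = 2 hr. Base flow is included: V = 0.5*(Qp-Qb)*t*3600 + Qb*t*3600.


V = 0.5*(106.0 - 15.2)*2*3600 + 15.2*2*3600 = 436320.0000 m^3


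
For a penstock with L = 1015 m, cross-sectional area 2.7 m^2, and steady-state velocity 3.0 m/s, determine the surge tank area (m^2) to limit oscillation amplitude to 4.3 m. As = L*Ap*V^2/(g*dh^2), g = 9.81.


As = 1015 * 2.7 * 3.0^2 / (9.81 * 4.3^2) = 135.9773 m^2


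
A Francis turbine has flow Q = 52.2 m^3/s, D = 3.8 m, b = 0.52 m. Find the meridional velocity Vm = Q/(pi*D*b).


Vm = 52.2 / (pi * 3.8 * 0.52) = 8.4088 m/s


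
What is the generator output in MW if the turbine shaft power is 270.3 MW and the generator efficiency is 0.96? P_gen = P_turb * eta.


P_gen = 270.3 * 0.96 = 259.4880 MW


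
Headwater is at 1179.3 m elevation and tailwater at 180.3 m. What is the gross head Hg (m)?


Hg = 1179.3 - 180.3 = 999.0000 m


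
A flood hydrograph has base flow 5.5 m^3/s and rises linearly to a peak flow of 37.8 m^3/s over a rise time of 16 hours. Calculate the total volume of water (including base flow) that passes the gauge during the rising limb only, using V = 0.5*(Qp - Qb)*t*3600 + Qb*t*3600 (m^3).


V = 0.5*(37.8 - 5.5)*16*3600 + 5.5*16*3600 = 1.2470e+06 m^3


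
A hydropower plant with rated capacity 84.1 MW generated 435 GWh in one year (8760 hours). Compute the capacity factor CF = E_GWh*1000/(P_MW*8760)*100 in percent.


CF = 435 * 1000 / (84.1 * 8760) * 100 = 59.0458 %


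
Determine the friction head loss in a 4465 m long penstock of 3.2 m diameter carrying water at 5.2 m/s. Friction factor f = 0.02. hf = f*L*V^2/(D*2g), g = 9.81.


hf = 0.02 * 4465 * 5.2^2 / (3.2 * 2 * 9.81) = 38.4600 m


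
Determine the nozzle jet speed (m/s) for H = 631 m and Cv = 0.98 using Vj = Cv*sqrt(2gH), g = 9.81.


Vj = 0.98 * sqrt(2*9.81*631) = 109.0411 m/s


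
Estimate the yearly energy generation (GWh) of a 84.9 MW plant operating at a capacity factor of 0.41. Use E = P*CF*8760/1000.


E = 84.9 * 0.41 * 8760 / 1000 = 304.9268 GWh


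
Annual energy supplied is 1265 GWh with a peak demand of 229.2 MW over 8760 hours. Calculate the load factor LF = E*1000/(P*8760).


LF = 1265 * 1000 / (229.2 * 8760) = 0.6300


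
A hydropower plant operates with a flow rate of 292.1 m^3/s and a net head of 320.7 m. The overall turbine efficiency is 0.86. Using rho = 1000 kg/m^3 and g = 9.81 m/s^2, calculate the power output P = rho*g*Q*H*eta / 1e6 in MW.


P = 1000 * 9.81 * 292.1 * 320.7 * 0.86 / 1e6 = 790.3109 MW


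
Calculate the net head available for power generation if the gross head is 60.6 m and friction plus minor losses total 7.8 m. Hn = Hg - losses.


Hn = 60.6 - 7.8 = 52.8000 m


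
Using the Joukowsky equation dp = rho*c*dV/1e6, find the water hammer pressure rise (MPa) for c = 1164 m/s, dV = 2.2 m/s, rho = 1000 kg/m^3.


dp = 1000 * 1164 * 2.2 / 1e6 = 2.5608 MPa


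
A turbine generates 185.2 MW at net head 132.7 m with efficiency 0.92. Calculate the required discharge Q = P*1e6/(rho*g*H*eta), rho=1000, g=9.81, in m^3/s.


Q = 185.2 * 1e6 / (1000 * 9.81 * 132.7 * 0.92) = 154.6369 m^3/s


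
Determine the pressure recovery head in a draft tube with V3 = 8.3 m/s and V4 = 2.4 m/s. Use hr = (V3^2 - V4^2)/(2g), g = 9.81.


hr = (8.3^2 - 2.4^2) / (2*9.81) = 3.2176 m


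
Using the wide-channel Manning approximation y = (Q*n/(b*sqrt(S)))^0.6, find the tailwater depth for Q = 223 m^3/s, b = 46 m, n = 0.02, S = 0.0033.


y = (223 * 0.02 / (46 * 0.0033^0.5))^0.6 = 1.3690 m


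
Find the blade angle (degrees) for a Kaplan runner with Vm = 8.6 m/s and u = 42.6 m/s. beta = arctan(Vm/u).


beta = arctan(8.6 / 42.6) = 11.4134 degrees


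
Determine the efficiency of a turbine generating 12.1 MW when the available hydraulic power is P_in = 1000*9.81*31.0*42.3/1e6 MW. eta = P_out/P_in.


P_in = 1000 * 9.81 * 31.0 * 42.3 / 1e6 = 12.8639 MW
eta = 12.1 / 12.8639 = 0.9406


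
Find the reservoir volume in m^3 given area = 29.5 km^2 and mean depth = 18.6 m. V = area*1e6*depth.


V = 29.5 * 1e6 * 18.6 = 5.4870e+08 m^3


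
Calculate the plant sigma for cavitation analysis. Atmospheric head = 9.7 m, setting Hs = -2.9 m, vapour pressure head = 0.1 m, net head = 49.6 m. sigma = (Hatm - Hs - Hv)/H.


sigma = (9.7 - (-2.9) - 0.1) / 49.6 = 0.2520


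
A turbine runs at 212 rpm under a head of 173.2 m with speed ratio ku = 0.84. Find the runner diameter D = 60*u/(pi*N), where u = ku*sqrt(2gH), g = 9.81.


u = 0.84 * sqrt(2*9.81*173.2) = 48.9669 m/s
D = 60 * 48.9669 / (pi * 212) = 4.4113 m


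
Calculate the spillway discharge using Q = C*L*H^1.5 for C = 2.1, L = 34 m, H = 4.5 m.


Q = 2.1 * 34 * 4.5^1.5 = 681.5802 m^3/s


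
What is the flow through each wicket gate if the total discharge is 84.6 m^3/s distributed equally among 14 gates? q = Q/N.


q = 84.6 / 14 = 6.0429 m^3/s


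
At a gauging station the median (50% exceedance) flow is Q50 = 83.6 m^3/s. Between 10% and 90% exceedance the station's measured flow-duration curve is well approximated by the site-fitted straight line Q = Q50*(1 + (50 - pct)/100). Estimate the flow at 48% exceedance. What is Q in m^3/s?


Q = 83.6 * (1 + (50 - 48)/100) = 85.2720 m^3/s


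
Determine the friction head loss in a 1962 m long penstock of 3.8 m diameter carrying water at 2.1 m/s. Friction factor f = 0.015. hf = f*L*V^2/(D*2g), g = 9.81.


hf = 0.015 * 1962 * 2.1^2 / (3.8 * 2 * 9.81) = 1.7408 m


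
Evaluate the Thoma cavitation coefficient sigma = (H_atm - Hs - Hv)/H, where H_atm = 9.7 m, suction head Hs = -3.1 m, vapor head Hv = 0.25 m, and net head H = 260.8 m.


sigma = (9.7 - (-3.1) - 0.25) / 260.8 = 0.0481


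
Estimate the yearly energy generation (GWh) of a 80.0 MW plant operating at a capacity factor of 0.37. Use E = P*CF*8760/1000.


E = 80.0 * 0.37 * 8760 / 1000 = 259.2960 GWh


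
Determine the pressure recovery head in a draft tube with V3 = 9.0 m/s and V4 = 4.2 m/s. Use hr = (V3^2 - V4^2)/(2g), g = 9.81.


hr = (9.0^2 - 4.2^2) / (2*9.81) = 3.2294 m


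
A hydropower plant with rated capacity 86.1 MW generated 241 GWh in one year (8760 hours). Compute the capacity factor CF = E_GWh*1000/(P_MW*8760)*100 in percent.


CF = 241 * 1000 / (86.1 * 8760) * 100 = 31.9529 %


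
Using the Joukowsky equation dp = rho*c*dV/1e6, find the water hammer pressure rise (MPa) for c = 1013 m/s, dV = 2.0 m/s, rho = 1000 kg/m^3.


dp = 1000 * 1013 * 2.0 / 1e6 = 2.0260 MPa


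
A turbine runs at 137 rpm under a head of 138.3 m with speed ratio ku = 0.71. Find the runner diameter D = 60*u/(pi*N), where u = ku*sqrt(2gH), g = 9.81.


u = 0.71 * sqrt(2*9.81*138.3) = 36.9844 m/s
D = 60 * 36.9844 / (pi * 137) = 5.1558 m


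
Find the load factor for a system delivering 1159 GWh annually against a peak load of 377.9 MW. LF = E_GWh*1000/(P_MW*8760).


LF = 1159 * 1000 / (377.9 * 8760) = 0.3501


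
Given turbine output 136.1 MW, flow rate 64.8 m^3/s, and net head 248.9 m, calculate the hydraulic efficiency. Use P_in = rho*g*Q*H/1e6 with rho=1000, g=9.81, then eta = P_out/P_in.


P_in = 1000 * 9.81 * 64.8 * 248.9 / 1e6 = 158.2227 MW
eta = 136.1 / 158.2227 = 0.8602


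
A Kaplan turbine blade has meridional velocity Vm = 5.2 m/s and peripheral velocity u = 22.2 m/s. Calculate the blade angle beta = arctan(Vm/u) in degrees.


beta = arctan(5.2 / 22.2) = 13.1830 degrees


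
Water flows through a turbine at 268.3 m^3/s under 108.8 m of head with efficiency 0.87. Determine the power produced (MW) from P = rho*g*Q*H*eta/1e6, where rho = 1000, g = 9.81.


P = 1000 * 9.81 * 268.3 * 108.8 * 0.87 / 1e6 = 249.1368 MW


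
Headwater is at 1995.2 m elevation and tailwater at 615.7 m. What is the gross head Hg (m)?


Hg = 1995.2 - 615.7 = 1379.5000 m


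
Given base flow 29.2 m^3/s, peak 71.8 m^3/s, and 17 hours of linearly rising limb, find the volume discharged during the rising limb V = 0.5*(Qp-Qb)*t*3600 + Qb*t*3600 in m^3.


V = 0.5*(71.8 - 29.2)*17*3600 + 29.2*17*3600 = 3.0906e+06 m^3


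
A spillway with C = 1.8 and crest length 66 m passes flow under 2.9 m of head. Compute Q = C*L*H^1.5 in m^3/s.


Q = 1.8 * 66 * 2.9^1.5 = 586.6964 m^3/s


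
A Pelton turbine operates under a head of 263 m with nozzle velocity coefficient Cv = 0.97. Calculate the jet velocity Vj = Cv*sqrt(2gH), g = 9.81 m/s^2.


Vj = 0.97 * sqrt(2*9.81*263) = 69.6786 m/s


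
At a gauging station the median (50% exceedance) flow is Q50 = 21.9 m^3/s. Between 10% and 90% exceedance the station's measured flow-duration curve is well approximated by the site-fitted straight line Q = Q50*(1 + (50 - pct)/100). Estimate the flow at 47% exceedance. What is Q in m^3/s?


Q = 21.9 * (1 + (50 - 47)/100) = 22.5570 m^3/s


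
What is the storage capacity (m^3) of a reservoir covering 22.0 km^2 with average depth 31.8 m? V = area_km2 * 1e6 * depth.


V = 22.0 * 1e6 * 31.8 = 6.9960e+08 m^3


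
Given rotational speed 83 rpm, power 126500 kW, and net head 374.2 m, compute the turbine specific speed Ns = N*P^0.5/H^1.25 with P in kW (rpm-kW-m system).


Ns = 83 * 126500^0.5 / 374.2^1.25 = 17.9367


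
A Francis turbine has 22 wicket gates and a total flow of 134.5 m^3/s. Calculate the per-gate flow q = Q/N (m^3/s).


q = 134.5 / 22 = 6.1136 m^3/s


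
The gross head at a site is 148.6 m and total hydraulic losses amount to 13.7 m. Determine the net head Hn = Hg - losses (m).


Hn = 148.6 - 13.7 = 134.9000 m


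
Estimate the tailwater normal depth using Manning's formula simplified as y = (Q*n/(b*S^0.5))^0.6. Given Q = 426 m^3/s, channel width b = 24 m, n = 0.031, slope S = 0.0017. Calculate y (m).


y = (426 * 0.031 / (24 * 0.0017^0.5))^0.6 = 4.7337 m


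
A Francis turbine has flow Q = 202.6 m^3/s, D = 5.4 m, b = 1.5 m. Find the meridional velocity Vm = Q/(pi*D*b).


Vm = 202.6 / (pi * 5.4 * 1.5) = 7.9617 m/s


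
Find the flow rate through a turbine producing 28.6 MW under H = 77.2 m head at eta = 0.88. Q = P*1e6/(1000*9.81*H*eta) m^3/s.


Q = 28.6 * 1e6 / (1000 * 9.81 * 77.2 * 0.88) = 42.9138 m^3/s


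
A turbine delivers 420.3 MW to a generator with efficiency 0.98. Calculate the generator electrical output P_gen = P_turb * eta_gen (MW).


P_gen = 420.3 * 0.98 = 411.8940 MW


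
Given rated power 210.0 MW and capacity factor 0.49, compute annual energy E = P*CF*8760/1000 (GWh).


E = 210.0 * 0.49 * 8760 / 1000 = 901.4040 GWh


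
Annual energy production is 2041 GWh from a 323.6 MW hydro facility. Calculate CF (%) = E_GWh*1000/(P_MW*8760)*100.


CF = 2041 * 1000 / (323.6 * 8760) * 100 = 71.9997 %


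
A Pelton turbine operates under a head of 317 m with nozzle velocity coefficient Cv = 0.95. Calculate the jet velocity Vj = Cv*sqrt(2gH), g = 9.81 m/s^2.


Vj = 0.95 * sqrt(2*9.81*317) = 74.9209 m/s


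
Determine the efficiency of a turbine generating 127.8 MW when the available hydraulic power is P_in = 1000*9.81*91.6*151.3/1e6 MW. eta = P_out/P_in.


P_in = 1000 * 9.81 * 91.6 * 151.3 / 1e6 = 135.9576 MW
eta = 127.8 / 135.9576 = 0.9400


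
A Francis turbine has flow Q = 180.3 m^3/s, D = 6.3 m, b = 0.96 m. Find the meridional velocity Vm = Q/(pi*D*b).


Vm = 180.3 / (pi * 6.3 * 0.96) = 9.4893 m/s


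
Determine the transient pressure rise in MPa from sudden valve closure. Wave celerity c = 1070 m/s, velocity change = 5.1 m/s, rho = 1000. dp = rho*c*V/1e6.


dp = 1000 * 1070 * 5.1 / 1e6 = 5.4570 MPa


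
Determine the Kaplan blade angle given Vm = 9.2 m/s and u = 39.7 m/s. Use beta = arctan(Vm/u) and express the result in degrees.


beta = arctan(9.2 / 39.7) = 13.0473 degrees


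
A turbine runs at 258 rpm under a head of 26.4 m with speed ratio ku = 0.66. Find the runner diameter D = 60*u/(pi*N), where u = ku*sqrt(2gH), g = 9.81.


u = 0.66 * sqrt(2*9.81*26.4) = 15.0209 m/s
D = 60 * 15.0209 / (pi * 258) = 1.1119 m


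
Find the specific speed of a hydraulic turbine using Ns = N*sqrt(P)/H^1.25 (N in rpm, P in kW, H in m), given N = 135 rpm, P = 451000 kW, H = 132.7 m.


Ns = 135 * 451000^0.5 / 132.7^1.25 = 201.2952


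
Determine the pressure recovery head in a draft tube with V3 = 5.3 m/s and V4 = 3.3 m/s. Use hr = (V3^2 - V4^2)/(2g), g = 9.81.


hr = (5.3^2 - 3.3^2) / (2*9.81) = 0.8767 m


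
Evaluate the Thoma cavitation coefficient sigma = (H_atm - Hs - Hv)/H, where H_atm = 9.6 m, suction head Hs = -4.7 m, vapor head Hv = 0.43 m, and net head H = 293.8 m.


sigma = (9.6 - (-4.7) - 0.43) / 293.8 = 0.0472


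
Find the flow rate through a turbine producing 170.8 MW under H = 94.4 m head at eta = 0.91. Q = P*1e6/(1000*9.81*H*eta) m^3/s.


Q = 170.8 * 1e6 / (1000 * 9.81 * 94.4 * 0.91) = 202.6775 m^3/s


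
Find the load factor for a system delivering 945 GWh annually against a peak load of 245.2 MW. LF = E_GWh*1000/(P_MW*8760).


LF = 945 * 1000 / (245.2 * 8760) = 0.4400


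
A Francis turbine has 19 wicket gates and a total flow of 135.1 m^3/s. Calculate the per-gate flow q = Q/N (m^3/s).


q = 135.1 / 19 = 7.1105 m^3/s


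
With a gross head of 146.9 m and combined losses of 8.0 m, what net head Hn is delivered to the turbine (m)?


Hn = 146.9 - 8.0 = 138.9000 m


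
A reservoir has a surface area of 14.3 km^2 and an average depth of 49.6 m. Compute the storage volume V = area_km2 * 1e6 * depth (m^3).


V = 14.3 * 1e6 * 49.6 = 7.0928e+08 m^3


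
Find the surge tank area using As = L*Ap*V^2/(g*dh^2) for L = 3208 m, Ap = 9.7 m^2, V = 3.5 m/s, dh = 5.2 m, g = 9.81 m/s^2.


As = 3208 * 9.7 * 3.5^2 / (9.81 * 5.2^2) = 1437.0322 m^2


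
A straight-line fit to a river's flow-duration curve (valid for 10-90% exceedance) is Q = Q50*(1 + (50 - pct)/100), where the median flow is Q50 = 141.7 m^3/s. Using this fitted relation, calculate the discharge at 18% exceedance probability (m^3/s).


Q = 141.7 * (1 + (50 - 18)/100) = 187.0440 m^3/s


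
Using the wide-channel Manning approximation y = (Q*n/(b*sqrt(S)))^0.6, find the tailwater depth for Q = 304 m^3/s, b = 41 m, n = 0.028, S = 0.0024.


y = (304 * 0.028 / (41 * 0.0024^0.5))^0.6 = 2.3784 m


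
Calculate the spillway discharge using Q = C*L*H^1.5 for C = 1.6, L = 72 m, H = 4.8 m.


Q = 1.6 * 72 * 4.8^1.5 = 1211.4747 m^3/s


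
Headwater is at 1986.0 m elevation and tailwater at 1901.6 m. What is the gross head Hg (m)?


Hg = 1986.0 - 1901.6 = 84.4000 m


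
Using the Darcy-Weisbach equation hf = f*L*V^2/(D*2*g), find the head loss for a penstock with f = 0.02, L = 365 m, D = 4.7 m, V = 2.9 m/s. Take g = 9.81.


hf = 0.02 * 365 * 2.9^2 / (4.7 * 2 * 9.81) = 0.6658 m


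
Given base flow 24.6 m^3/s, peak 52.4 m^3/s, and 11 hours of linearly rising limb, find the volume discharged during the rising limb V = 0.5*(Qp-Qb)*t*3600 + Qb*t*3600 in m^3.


V = 0.5*(52.4 - 24.6)*11*3600 + 24.6*11*3600 = 1.5246e+06 m^3


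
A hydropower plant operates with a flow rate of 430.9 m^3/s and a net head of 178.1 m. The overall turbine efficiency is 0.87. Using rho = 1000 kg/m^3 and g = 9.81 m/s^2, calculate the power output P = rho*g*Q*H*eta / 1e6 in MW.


P = 1000 * 9.81 * 430.9 * 178.1 * 0.87 / 1e6 = 654.9810 MW


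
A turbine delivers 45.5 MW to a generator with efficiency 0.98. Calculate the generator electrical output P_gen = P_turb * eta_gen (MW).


P_gen = 45.5 * 0.98 = 44.5900 MW


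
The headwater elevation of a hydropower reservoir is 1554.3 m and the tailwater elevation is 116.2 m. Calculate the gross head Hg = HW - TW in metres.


Hg = 1554.3 - 116.2 = 1438.1000 m


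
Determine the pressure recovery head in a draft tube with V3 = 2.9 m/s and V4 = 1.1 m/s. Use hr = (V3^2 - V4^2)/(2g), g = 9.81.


hr = (2.9^2 - 1.1^2) / (2*9.81) = 0.3670 m


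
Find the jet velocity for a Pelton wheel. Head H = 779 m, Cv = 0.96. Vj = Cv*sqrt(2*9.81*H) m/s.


Vj = 0.96 * sqrt(2*9.81*779) = 118.6833 m/s


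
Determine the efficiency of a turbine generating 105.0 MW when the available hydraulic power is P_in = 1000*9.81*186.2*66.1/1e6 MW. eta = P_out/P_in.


P_in = 1000 * 9.81 * 186.2 * 66.1 / 1e6 = 120.7397 MW
eta = 105.0 / 120.7397 = 0.8696


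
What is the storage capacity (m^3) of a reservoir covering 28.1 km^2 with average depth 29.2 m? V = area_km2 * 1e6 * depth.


V = 28.1 * 1e6 * 29.2 = 8.2052e+08 m^3


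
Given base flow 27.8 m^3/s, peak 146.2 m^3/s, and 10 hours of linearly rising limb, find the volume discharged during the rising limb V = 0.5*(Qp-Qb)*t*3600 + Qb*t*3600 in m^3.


V = 0.5*(146.2 - 27.8)*10*3600 + 27.8*10*3600 = 3.1320e+06 m^3


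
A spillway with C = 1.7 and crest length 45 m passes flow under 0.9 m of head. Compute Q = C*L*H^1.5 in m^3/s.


Q = 1.7 * 45 * 0.9^1.5 = 65.3168 m^3/s


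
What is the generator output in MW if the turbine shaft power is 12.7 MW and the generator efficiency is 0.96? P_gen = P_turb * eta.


P_gen = 12.7 * 0.96 = 12.1920 MW


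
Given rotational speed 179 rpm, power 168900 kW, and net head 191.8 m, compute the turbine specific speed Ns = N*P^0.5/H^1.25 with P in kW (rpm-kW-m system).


Ns = 179 * 168900^0.5 / 191.8^1.25 = 103.0640


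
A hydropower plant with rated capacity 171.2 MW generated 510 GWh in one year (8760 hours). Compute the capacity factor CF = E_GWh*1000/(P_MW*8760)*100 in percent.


CF = 510 * 1000 / (171.2 * 8760) * 100 = 34.0065 %


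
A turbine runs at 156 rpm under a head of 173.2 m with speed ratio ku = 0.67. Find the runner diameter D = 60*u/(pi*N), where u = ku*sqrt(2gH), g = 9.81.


u = 0.67 * sqrt(2*9.81*173.2) = 39.0569 m/s
D = 60 * 39.0569 / (pi * 156) = 4.7816 m


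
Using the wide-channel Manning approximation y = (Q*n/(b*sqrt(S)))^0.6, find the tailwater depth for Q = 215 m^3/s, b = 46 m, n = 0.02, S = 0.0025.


y = (215 * 0.02 / (46 * 0.0025^0.5))^0.6 = 1.4556 m
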